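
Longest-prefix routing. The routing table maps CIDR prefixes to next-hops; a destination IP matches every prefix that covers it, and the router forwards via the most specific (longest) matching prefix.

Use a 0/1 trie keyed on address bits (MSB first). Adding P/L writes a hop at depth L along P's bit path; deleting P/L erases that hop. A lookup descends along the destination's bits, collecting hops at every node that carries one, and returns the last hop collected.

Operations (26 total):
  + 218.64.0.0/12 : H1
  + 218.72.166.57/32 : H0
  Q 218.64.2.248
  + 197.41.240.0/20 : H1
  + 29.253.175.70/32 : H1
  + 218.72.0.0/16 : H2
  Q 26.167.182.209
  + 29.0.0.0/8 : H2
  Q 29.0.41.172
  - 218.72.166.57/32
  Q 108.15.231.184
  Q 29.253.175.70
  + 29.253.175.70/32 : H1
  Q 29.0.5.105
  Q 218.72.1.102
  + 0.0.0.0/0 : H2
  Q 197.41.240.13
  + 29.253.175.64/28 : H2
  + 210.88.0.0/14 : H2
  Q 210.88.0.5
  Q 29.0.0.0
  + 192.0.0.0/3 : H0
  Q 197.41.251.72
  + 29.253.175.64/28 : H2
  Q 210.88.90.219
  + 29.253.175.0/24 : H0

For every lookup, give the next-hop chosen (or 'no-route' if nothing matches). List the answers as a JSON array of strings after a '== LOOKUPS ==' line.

Trace:
  + 218.64.0.0/12 (H1) depth=12
  + 218.72.166.57/32 (H0) depth=32
  ? 218.64.2.248  path d0:-→d1:-→d2:-→d3:-→d4:-→d5:-→d6:-→d7:-→d8:-→d9:-→d10:-→d11:-→d12:H1  best=H1
  + 197.41.240.0/20 (H1) depth=20
  + 29.253.175.70/32 (H1) depth=32
  + 218.72.0.0/16 (H2) depth=16
  ? 26.167.182.209  path d0:-→d1:-→d2:-→d3:-→d4:-→d5:-  best=no-route
  + 29.0.0.0/8 (H2) depth=8
  ? 29.0.41.172  path d0:-→d1:-→d2:-→d3:-→d4:-→d5:-→d6:-→d7:-→d8:H2  best=H2
  - 218.72.166.57/32 clear@32
  ? 108.15.231.184  path d0:-→d1:-  best=no-route
  ? 29.253.175.70  path d0:-→d1:-→d2:-→d3:-→d4:-→d5:-→d6:-→d7:-→d8:H2→d9:-→d10:-→d11:-→d12:-→d13:-→d14:-→d15:-→d16:-→d17:-→d18:-→d19:-→d20:-→d21:-→d22:-→d23:-→d24:-→d25:-→d26:-→d27:-→d28:-→d29:-→d30:-→d31:-→d32:H1  best=H1
  + 29.253.175.70/32 (H1) depth=32
  ? 29.0.5.105  path d0:-→d1:-→d2:-→d3:-→d4:-→d5:-→d6:-→d7:-→d8:H2  best=H2
  ? 218.72.1.102  path d0:-→d1:-→d2:-→d3:-→d4:-→d5:-→d6:-→d7:-→d8:-→d9:-→d10:-→d11:-→d12:H1→d13:-→d14:-→d15:-→d16:H2  best=H2
  + 0.0.0.0/0 (H2) depth=0
  ? 197.41.240.13  path d0:H2→d1:-→d2:-→d3:-→d4:-→d5:-→d6:-→d7:-→d8:-→d9:-→d10:-→d11:-→d12:-→d13:-→d14:-→d15:-→d16:-→d17:-→d18:-→d19:-→d20:H1  best=H1
  + 29.253.175.64/28 (H2) depth=28
  + 210.88.0.0/14 (H2) depth=14
  ? 210.88.0.5  path d0:H2→d1:-→d2:-→d3:-→d4:-→d5:-→d6:-→d7:-→d8:-→d9:-→d10:-→d11:-→d12:-→d13:-→d14:H2  best=H2
  ? 29.0.0.0  path d0:H2→d1:-→d2:-→d3:-→d4:-→d5:-→d6:-→d7:-→d8:H2  best=H2
  + 192.0.0.0/3 (H0) depth=3
  ? 197.41.251.72  path d0:H2→d1:-→d2:-→d3:H0→d4:-→d5:-→d6:-→d7:-→d8:-→d9:-→d10:-→d11:-→d12:-→d13:-→d14:-→d15:-→d16:-→d17:-→d18:-→d19:-→d20:H1  best=H1
  + 29.253.175.64/28 (H2) depth=28
  ? 210.88.90.219  path d0:H2→d1:-→d2:-→d3:H0→d4:-→d5:-→d6:-→d7:-→d8:-→d9:-→d10:-→d11:-→d12:-→d13:-→d14:H2  best=H2
  + 29.253.175.0/24 (H0) depth=24

== LOOKUPS ==
["H1","no-route","H2","no-route","H1","H2","H2","H1","H2","H2","H1","H2"]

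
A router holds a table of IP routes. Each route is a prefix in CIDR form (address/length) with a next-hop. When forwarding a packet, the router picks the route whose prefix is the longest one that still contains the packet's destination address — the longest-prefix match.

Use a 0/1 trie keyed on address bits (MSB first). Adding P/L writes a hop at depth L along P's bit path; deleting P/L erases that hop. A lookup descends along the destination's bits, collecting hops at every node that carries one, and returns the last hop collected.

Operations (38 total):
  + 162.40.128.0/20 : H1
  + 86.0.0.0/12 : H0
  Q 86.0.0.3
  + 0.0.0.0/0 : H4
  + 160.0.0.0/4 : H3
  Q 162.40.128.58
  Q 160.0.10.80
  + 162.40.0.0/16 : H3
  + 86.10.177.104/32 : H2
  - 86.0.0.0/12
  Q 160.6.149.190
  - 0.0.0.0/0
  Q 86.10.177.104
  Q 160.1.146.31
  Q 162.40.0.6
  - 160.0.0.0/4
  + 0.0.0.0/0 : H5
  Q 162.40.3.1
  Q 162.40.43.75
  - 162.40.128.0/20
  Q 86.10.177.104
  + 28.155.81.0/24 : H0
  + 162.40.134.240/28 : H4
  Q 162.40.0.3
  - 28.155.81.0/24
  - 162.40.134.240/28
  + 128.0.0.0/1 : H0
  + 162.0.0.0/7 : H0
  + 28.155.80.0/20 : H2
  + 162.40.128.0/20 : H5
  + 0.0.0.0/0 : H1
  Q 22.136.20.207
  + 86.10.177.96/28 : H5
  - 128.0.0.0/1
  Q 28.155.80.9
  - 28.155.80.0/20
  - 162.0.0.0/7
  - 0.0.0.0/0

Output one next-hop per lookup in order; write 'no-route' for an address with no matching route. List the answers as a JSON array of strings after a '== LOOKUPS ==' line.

Process each operation:
  + 162.40.128.0/20 (H1) depth=20
  + 86.0.0.0/12 (H0) depth=12
  ? 86.0.0.3  path d0:-→d1:-→d2:-→d3:-→d4:-→d5:-→d6:-→d7:-→d8:-→d9:-→d10:-→d11:-→d12:H0  best=H0
  + 0.0.0.0/0 (H4) depth=0
  + 160.0.0.0/4 (H3) depth=4
  ? 162.40.128.58  path d0:H4→d1:-→d2:-→d3:-→d4:H3→d5:-→d6:-→d7:-→d8:-→d9:-→d10:-→d11:-→d12:-→d13:-→d14:-→d15:-→d16:-→d17:-→d18:-→d19:-→d20:H1  best=H1
  ? 160.0.10.80  path d0:H4→d1:-→d2:-→d3:-→d4:H3→d5:-→d6:-  best=H3
  + 162.40.0.0/16 (H3) depth=16
  + 86.10.177.104/32 (H2) depth=32
  del 86.0.0.0/12 (clear depth 12)
  ? 160.6.149.190  path d0:H4→d1:-→d2:-→d3:-→d4:H3→d5:-→d6:-  best=H3
  del 0.0.0.0/0 (clear depth 0)
  ? 86.10.177.104  path d0:-→d1:-→d2:-→d3:-→d4:-→d5:-→d6:-→d7:-→d8:-→d9:-→d10:-→d11:-→d12:-→d13:-→d14:-→d15:-→d16:-→d17:-→d18:-→d19:-→d20:-→d21:-→d22:-→d23:-→d24:-→d25:-→d26:-→d27:-→d28:-→d29:-→d30:-→d31:-→d32:H2  best=H2
  ? 160.1.146.31  path d0:-→d1:-→d2:-→d3:-→d4:H3→d5:-→d6:-  best=H3
  ? 162.40.0.6  path d0:-→d1:-→d2:-→d3:-→d4:H3→d5:-→d6:-→d7:-→d8:-→d9:-→d10:-→d11:-→d12:-→d13:-→d14:-→d15:-→d16:H3  best=H3
  del 160.0.0.0/4 (clear depth 4)
  + 0.0.0.0/0 (H5) depth=0
  ? 162.40.3.1  path d0:H5→d1:-→d2:-→d3:-→d4:-→d5:-→d6:-→d7:-→d8:-→d9:-→d10:-→d11:-→d12:-→d13:-→d14:-→d15:-→d16:H3  best=H3
  ? 162.40.43.75  path d0:H5→d1:-→d2:-→d3:-→d4:-→d5:-→d6:-→d7:-→d8:-→d9:-→d10:-→d11:-→d12:-→d13:-→d14:-→d15:-→d16:H3  best=H3
  del 162.40.128.0/20 (clear depth 20)
  ? 86.10.177.104  path d0:H5→d1:-→d2:-→d3:-→d4:-→d5:-→d6:-→d7:-→d8:-→d9:-→d10:-→d11:-→d12:-→d13:-→d14:-→d15:-→d16:-→d17:-→d18:-→d19:-→d20:-→d21:-→d22:-→d23:-→d24:-→d25:-→d26:-→d27:-→d28:-→d29:-→d30:-→d31:-→d32:H2  best=H2
  + 28.155.81.0/24 (H0) depth=24
  + 162.40.134.240/28 (H4) depth=28
  ? 162.40.0.3  path d0:H5→d1:-→d2:-→d3:-→d4:-→d5:-→d6:-→d7:-→d8:-→d9:-→d10:-→d11:-→d12:-→d13:-→d14:-→d15:-→d16:H3  best=H3
  del 28.155.81.0/24 (clear depth 24)
  del 162.40.134.240/28 (clear depth 28)
  + 128.0.0.0/1 (H0) depth=1
  + 162.0.0.0/7 (H0) depth=7
  + 28.155.80.0/20 (H2) depth=20
  + 162.40.128.0/20 (H5) depth=20
  + 0.0.0.0/0 (H1) depth=0
  ? 22.136.20.207  path d0:H1→d1:-→d2:-→d3:-→d4:-  best=H1
  + 86.10.177.96/28 (H5) depth=28
  del 128.0.0.0/1 (clear depth 1)
  ? 28.155.80.9  path d0:H1→d1:-→d2:-→d3:-→d4:-→d5:-→d6:-→d7:-→d8:-→d9:-→d10:-→d11:-→d12:-→d13:-→d14:-→d15:-→d16:-→d17:-→d18:-→d19:-→d20:H2→d21:-→d22:-→d23:-  best=H2
  del 28.155.80.0/20 (clear depth 20)
  del 162.0.0.0/7 (clear depth 7)
  del 0.0.0.0/0 (clear depth 0)

== LOOKUPS ==
["H0","H1","H3","H3","H2","H3","H3","H3","H3","H2","H3","H1","H2"]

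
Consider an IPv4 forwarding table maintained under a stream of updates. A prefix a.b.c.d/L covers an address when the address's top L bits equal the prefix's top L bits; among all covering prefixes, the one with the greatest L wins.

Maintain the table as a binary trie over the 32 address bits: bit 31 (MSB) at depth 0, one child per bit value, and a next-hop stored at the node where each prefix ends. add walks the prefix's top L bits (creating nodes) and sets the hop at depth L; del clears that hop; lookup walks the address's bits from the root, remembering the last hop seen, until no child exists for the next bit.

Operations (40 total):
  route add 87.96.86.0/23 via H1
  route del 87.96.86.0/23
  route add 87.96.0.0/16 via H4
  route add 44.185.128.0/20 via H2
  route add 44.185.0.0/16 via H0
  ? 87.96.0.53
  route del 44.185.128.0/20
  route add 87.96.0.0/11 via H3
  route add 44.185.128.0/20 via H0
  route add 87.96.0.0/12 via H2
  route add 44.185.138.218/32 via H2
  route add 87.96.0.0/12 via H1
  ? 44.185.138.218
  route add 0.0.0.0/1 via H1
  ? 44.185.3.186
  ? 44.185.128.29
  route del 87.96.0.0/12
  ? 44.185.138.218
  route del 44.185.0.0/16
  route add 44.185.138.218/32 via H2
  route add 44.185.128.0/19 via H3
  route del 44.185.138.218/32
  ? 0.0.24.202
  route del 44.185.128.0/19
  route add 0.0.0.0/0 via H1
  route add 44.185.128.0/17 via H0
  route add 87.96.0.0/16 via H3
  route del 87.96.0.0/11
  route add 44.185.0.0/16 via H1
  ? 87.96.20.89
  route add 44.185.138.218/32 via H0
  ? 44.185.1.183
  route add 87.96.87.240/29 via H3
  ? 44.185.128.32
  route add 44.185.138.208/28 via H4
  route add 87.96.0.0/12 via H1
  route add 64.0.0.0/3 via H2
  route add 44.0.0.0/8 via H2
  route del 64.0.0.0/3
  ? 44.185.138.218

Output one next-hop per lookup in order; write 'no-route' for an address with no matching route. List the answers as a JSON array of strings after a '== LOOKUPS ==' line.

Trace:
  add 87.96.86.0/23 -> H1 at depth 23
  - 87.96.86.0/23 clear@23
  add 87.96.0.0/16 -> H4 at depth 16
  add 44.185.128.0/20 -> H2 at depth 20
  add 44.185.0.0/16 -> H0 at depth 16
  lookup 87.96.0.53: bits 01010111011000000 walk d0:-→d1:-→d2:-→d3:-→d4:-→d5:-→d6:-→d7:-→d8:-→d9:-→d10:-→d11:-→d12:-→d13:-→d14:-→d15:-→d16:H4→d17:- -> H4
  - 44.185.128.0/20 clear@20
  add 87.96.0.0/11 -> H3 at depth 11
  add 44.185.128.0/20 -> H0 at depth 20
  add 87.96.0.0/12 -> H2 at depth 12
  add 44.185.138.218/32 -> H2 at depth 32
  add 87.96.0.0/12 -> H1 at depth 12
  lookup 44.185.138.218: bits 00101100101110011000101011011010 walk d0:-→d1:-→d2:-→d3:-→d4:-→d5:-→d6:-→d7:-→d8:-→d9:-→d10:-→d11:-→d12:-→d13:-→d14:-→d15:-→d16:H0→d17:-→d18:-→d19:-→d20:H0→d21:-→d22:-→d23:-→d24:-→d25:-→d26:-→d27:-→d28:-→d29:-→d30:-→d31:-→d32:H2 -> H2
  add 0.0.0.0/1 -> H1 at depth 1
  lookup 44.185.3.186: bits 0010110010111001 walk d0:-→d1:H1→d2:-→d3:-→d4:-→d5:-→d6:-→d7:-→d8:-→d9:-→d10:-→d11:-→d12:-→d13:-→d14:-→d15:-→d16:H0 -> H0
  lookup 44.185.128.29: bits 00101100101110011000 walk d0:-→d1:H1→d2:-→d3:-→d4:-→d5:-→d6:-→d7:-→d8:-→d9:-→d10:-→d11:-→d12:-→d13:-→d14:-→d15:-→d16:H0→d17:-→d18:-→d19:-→d20:H0 -> H0
  - 87.96.0.0/12 clear@12
  lookup 44.185.138.218: bits 00101100101110011000101011011010 walk d0:-→d1:H1→d2:-→d3:-→d4:-→d5:-→d6:-→d7:-→d8:-→d9:-→d10:-→d11:-→d12:-→d13:-→d14:-→d15:-→d16:H0→d17:-→d18:-→d19:-→d20:H0→d21:-→d22:-→d23:-→d24:-→d25:-→d26:-→d27:-→d28:-→d29:-→d30:-→d31:-→d32:H2 -> H2
  - 44.185.0.0/16 clear@16
  add 44.185.138.218/32 -> H2 at depth 32
  add 44.185.128.0/19 -> H3 at depth 19
  - 44.185.138.218/32 clear@32
  lookup 0.0.24.202: bits 00 walk d0:-→d1:H1→d2:- -> H1
  - 44.185.128.0/19 clear@19
  add 0.0.0.0/0 -> H1 at depth 0
  add 44.185.128.0/17 -> H0 at depth 17
  add 87.96.0.0/16 -> H3 at depth 16
  - 87.96.0.0/11 clear@11
  add 44.185.0.0/16 -> H1 at depth 16
  lookup 87.96.20.89: bits 01010111011000000 walk d0:H1→d1:H1→d2:-→d3:-→d4:-→d5:-→d6:-→d7:-→d8:-→d9:-→d10:-→d11:-→d12:-→d13:-→d14:-→d15:-→d16:H3→d17:- -> H3
  add 44.185.138.218/32 -> H0 at depth 32
  lookup 44.185.1.183: bits 0010110010111001 walk d0:H1→d1:H1→d2:-→d3:-→d4:-→d5:-→d6:-→d7:-→d8:-→d9:-→d10:-→d11:-→d12:-→d13:-→d14:-→d15:-→d16:H1 -> H1
  add 87.96.87.240/29 -> H3 at depth 29
  lookup 44.185.128.32: bits 00101100101110011000 walk d0:H1→d1:H1→d2:-→d3:-→d4:-→d5:-→d6:-→d7:-→d8:-→d9:-→d10:-→d11:-→d12:-→d13:-→d14:-→d15:-→d16:H1→d17:H0→d18:-→d19:-→d20:H0 -> H0
  add 44.185.138.208/28 -> H4 at depth 28
  add 87.96.0.0/12 -> H1 at depth 12
  add 64.0.0.0/3 -> H2 at depth 3
  add 44.0.0.0/8 -> H2 at depth 8
  - 64.0.0.0/3 clear@3
  lookup 44.185.138.218: bits 00101100101110011000101011011010 walk d0:H1→d1:H1→d2:-→d3:-→d4:-→d5:-→d6:-→d7:-→d8:H2→d9:-→d10:-→d11:-→d12:-→d13:-→d14:-→d15:-→d16:H1→d17:H0→d18:-→d19:-→d20:H0→d21:-→d22:-→d23:-→d24:-→d25:-→d26:-→d27:-→d28:H4→d29:-→d30:-→d31:-→d32:H0 -> H0

== LOOKUPS ==
["H4","H2","H0","H0","H2","H1","H3","H1","H0","H0"]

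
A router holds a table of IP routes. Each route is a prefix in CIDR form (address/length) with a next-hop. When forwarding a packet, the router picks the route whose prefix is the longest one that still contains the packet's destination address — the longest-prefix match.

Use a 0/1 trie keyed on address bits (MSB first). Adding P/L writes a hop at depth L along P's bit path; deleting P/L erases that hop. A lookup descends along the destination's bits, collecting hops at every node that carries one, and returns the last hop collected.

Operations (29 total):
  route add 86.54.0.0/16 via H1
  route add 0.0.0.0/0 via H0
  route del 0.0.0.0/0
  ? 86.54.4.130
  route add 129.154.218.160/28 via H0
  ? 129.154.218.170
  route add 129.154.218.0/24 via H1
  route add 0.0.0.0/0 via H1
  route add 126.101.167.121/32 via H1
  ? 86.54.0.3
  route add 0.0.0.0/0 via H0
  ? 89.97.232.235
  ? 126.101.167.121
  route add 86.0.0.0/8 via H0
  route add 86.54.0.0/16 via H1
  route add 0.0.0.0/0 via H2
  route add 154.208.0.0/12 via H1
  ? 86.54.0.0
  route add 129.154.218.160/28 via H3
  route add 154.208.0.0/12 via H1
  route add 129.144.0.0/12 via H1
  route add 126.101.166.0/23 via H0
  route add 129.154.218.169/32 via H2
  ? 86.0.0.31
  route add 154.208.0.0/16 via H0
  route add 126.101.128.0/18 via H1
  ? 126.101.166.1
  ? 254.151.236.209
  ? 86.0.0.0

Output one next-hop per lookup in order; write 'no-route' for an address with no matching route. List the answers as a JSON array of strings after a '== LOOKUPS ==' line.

Process each operation:
  + 86.54.0.0/16 (H1) depth=16
  + 0.0.0.0/0 (H0) depth=0
  - 0.0.0.0/0 clear@0
  lookup 86.54.4.130: bits 0101011000110110 walk d0:-→d1:-→d2:-→d3:-→d4:-→d5:-→d6:-→d7:-→d8:-→d9:-→d10:-→d11:-→d12:-→d13:-→d14:-→d15:-→d16:H1 -> H1
  + 129.154.218.160/28 (H0) depth=28
  lookup 129.154.218.170: bits 1000000110011010110110101010 walk d0:-→d1:-→d2:-→d3:-→d4:-→d5:-→d6:-→d7:-→d8:-→d9:-→d10:-→d11:-→d12:-→d13:-→d14:-→d15:-→d16:-→d17:-→d18:-→d19:-→d20:-→d21:-→d22:-→d23:-→d24:-→d25:-→d26:-→d27:-→d28:H0 -> H0
  + 129.154.218.0/24 (H1) depth=24
  + 0.0.0.0/0 (H1) depth=0
  + 126.101.167.121/32 (H1) depth=32
  lookup 86.54.0.3: bits 0101011000110110 walk d0:H1→d1:-→d2:-→d3:-→d4:-→d5:-→d6:-→d7:-→d8:-→d9:-→d10:-→d11:-→d12:-→d13:-→d14:-→d15:-→d16:H1 -> H1
  + 0.0.0.0/0 (H0) depth=0
  lookup 89.97.232.235: bits 0101 walk d0:H0→d1:-→d2:-→d3:-→d4:- -> H0
  lookup 126.101.167.121: bits 01111110011001011010011101111001 walk d0:H0→d1:-→d2:-→d3:-→d4:-→d5:-→d6:-→d7:-→d8:-→d9:-→d10:-→d11:-→d12:-→d13:-→d14:-→d15:-→d16:-→d17:-→d18:-→d19:-→d20:-→d21:-→d22:-→d23:-→d24:-→d25:-→d26:-→d27:-→d28:-→d29:-→d30:-→d31:-→d32:H1 -> H1
  + 86.0.0.0/8 (H0) depth=8
  + 86.54.0.0/16 (H1) depth=16
  + 0.0.0.0/0 (H2) depth=0
  + 154.208.0.0/12 (H1) depth=12
  lookup 86.54.0.0: bits 0101011000110110 walk d0:H2→d1:-→d2:-→d3:-→d4:-→d5:-→d6:-→d7:-→d8:H0→d9:-→d10:-→d11:-→d12:-→d13:-→d14:-→d15:-→d16:H1 -> H1
  + 129.154.218.160/28 (H3) depth=28
  + 154.208.0.0/12 (H1) depth=12
  + 129.144.0.0/12 (H1) depth=12
  + 126.101.166.0/23 (H0) depth=23
  + 129.154.218.169/32 (H2) depth=32
  lookup 86.0.0.31: bits 0101011000 walk d0:H2→d1:-→d2:-→d3:-→d4:-→d5:-→d6:-→d7:-→d8:H0→d9:-→d10:- -> H0
  + 154.208.0.0/16 (H0) depth=16
  + 126.101.128.0/18 (H1) depth=18
  lookup 126.101.166.1: bits 01111110011001011010011 walk d0:H2→d1:-→d2:-→d3:-→d4:-→d5:-→d6:-→d7:-→d8:-→d9:-→d10:-→d11:-→d12:-→d13:-→d14:-→d15:-→d16:-→d17:-→d18:H1→d19:-→d20:-→d21:-→d22:-→d23:H0 -> H0
  lookup 254.151.236.209: bits 1 walk d0:H2→d1:- -> H2
  lookup 86.0.0.0: bits 0101011000 walk d0:H2→d1:-→d2:-→d3:-→d4:-→d5:-→d6:-→d7:-→d8:H0→d9:-→d10:- -> H0

== LOOKUPS ==
["H1","H0","H1","H0","H1","H1","H0","H0","H2","H0"]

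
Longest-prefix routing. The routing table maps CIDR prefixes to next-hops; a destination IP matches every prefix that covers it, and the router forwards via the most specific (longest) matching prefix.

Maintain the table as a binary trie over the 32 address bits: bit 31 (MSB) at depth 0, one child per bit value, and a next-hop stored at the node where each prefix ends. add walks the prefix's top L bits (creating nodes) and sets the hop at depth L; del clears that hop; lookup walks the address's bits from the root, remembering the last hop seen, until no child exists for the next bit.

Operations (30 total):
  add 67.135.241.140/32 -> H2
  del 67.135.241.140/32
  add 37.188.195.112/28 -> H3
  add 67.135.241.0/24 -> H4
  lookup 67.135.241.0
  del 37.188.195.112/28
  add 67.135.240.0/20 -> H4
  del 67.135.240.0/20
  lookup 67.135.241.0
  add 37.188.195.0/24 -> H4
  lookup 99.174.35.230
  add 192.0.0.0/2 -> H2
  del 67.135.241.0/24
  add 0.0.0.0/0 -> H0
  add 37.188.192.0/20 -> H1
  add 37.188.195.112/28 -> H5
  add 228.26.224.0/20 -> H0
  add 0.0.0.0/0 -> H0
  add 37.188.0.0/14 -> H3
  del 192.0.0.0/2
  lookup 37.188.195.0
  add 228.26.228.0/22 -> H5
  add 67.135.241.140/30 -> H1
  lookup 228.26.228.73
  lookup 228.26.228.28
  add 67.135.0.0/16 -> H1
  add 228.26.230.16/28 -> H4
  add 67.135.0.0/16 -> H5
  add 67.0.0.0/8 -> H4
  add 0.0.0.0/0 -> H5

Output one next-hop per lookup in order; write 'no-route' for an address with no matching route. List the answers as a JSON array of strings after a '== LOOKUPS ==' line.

Process each operation:
  + 67.135.241.140/32 (H2) depth=32
  - 67.135.241.140/32 clear@32
  + 37.188.195.112/28 (H3) depth=28
  + 67.135.241.0/24 (H4) depth=24
  lookup 67.135.241.0: bits 010000111000011111110001 walk d0:-→d1:-→d2:-→d3:-→d4:-→d5:-→d6:-→d7:-→d8:-→d9:-→d10:-→d11:-→d12:-→d13:-→d14:-→d15:-→d16:-→d17:-→d18:-→d19:-→d20:-→d21:-→d22:-→d23:-→d24:H4 -> H4
  - 37.188.195.112/28 clear@28
  + 67.135.240.0/20 (H4) depth=20
  - 67.135.240.0/20 clear@20
  lookup 67.135.241.0: bits 010000111000011111110001 walk d0:-→d1:-→d2:-→d3:-→d4:-→d5:-→d6:-→d7:-→d8:-→d9:-→d10:-→d11:-→d12:-→d13:-→d14:-→d15:-→d16:-→d17:-→d18:-→d19:-→d20:-→d21:-→d22:-→d23:-→d24:H4 -> H4
  + 37.188.195.0/24 (H4) depth=24
  lookup 99.174.35.230: bits 01 walk d0:-→d1:-→d2:- -> no-route
  + 192.0.0.0/2 (H2) depth=2
  - 67.135.241.0/24 clear@24
  + 0.0.0.0/0 (H0) depth=0
  + 37.188.192.0/20 (H1) depth=20
  + 37.188.195.112/28 (H5) depth=28
  + 228.26.224.0/20 (H0) depth=20
  + 0.0.0.0/0 (H0) depth=0
  + 37.188.0.0/14 (H3) depth=14
  - 192.0.0.0/2 clear@2
  lookup 37.188.195.0: bits 0010010110111100110000110 walk d0:H0→d1:-→d2:-→d3:-→d4:-→d5:-→d6:-→d7:-→d8:-→d9:-→d10:-→d11:-→d12:-→d13:-→d14:H3→d15:-→d16:-→d17:-→d18:-→d19:-→d20:H1→d21:-→d22:-→d23:-→d24:H4→d25:- -> H4
  + 228.26.228.0/22 (H5) depth=22
  + 67.135.241.140/30 (H1) depth=30
  lookup 228.26.228.73: bits 1110010000011010111001 walk d0:H0→d1:-→d2:-→d3:-→d4:-→d5:-→d6:-→d7:-→d8:-→d9:-→d10:-→d11:-→d12:-→d13:-→d14:-→d15:-→d16:-→d17:-→d18:-→d19:-→d20:H0→d21:-→d22:H5 -> H5
  lookup 228.26.228.28: bits 1110010000011010111001 walk d0:H0→d1:-→d2:-→d3:-→d4:-→d5:-→d6:-→d7:-→d8:-→d9:-→d10:-→d11:-→d12:-→d13:-→d14:-→d15:-→d16:-→d17:-→d18:-→d19:-→d20:H0→d21:-→d22:H5 -> H5
  + 67.135.0.0/16 (H1) depth=16
  + 228.26.230.16/28 (H4) depth=28
  + 67.135.0.0/16 (H5) depth=16
  + 67.0.0.0/8 (H4) depth=8
  + 0.0.0.0/0 (H5) depth=0

== LOOKUPS ==
["H4","H4","no-route","H4","H5","H5"]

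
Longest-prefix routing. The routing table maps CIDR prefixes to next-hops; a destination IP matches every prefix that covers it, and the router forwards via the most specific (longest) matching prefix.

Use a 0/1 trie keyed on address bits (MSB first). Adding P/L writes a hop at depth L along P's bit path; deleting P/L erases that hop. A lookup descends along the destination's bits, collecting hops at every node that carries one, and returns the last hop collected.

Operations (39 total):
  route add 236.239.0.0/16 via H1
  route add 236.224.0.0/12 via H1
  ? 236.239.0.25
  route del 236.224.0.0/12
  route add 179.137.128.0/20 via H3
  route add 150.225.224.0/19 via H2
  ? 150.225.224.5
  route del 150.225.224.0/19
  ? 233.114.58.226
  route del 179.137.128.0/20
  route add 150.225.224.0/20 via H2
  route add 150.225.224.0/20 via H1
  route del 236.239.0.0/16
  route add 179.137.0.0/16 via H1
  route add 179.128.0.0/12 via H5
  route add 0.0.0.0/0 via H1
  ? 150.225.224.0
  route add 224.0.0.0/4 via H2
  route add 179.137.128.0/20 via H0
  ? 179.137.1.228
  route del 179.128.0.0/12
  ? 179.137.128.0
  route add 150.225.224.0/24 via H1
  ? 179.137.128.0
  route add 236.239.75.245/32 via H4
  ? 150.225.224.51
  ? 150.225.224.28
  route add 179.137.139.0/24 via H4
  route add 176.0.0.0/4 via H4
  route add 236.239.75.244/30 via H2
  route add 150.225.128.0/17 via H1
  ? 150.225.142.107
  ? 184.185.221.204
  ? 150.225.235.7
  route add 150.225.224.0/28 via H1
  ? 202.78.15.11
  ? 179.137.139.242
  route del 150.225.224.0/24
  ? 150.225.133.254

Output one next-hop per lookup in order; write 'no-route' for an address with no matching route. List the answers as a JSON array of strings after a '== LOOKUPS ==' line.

Trace:
  + 236.239.0.0/16 (H1) depth=16
  + 236.224.0.0/12 (H1) depth=12
  Q 236.239.0.25: descend 1110110011101111 ; hops seen [H1,H1] ; pick H1
  del 236.224.0.0/12 (clear depth 12)
  + 179.137.128.0/20 (H3) depth=20
  + 150.225.224.0/19 (H2) depth=19
  Q 150.225.224.5: descend 1001011011100001111 ; hops seen [H2] ; pick H2
  del 150.225.224.0/19 (clear depth 19)
  Q 233.114.58.226: descend 11101 ; hops seen [∅] ; pick no-route
  del 179.137.128.0/20 (clear depth 20)
  + 150.225.224.0/20 (H2) depth=20
  + 150.225.224.0/20 (H1) depth=20
  del 236.239.0.0/16 (clear depth 16)
  + 179.137.0.0/16 (H1) depth=16
  + 179.128.0.0/12 (H5) depth=12
  + 0.0.0.0/0 (H1) depth=0
  Q 150.225.224.0: descend 10010110111000011110 ; hops seen [H1,H1] ; pick H1
  + 224.0.0.0/4 (H2) depth=4
  + 179.137.128.0/20 (H0) depth=20
  Q 179.137.1.228: descend 1011001110001001 ; hops seen [H1,H5,H1] ; pick H1
  del 179.128.0.0/12 (clear depth 12)
  Q 179.137.128.0: descend 10110011100010011000 ; hops seen [H1,H1,H0] ; pick H0
  + 150.225.224.0/24 (H1) depth=24
  Q 179.137.128.0: descend 10110011100010011000 ; hops seen [H1,H1,H0] ; pick H0
  + 236.239.75.245/32 (H4) depth=32
  Q 150.225.224.51: descend 100101101110000111100000 ; hops seen [H1,H1,H1] ; pick H1
  Q 150.225.224.28: descend 100101101110000111100000 ; hops seen [H1,H1,H1] ; pick H1
  + 179.137.139.0/24 (H4) depth=24
  + 176.0.0.0/4 (H4) depth=4
  + 236.239.75.244/30 (H2) depth=30
  + 150.225.128.0/17 (H1) depth=17
  Q 150.225.142.107: descend 10010110111000011 ; hops seen [H1,H1] ; pick H1
  Q 184.185.221.204: descend 1011 ; hops seen [H1,H4] ; pick H4
  Q 150.225.235.7: descend 10010110111000011110 ; hops seen [H1,H1,H1] ; pick H1
  + 150.225.224.0/28 (H1) depth=28
  Q 202.78.15.11: descend 11 ; hops seen [H1] ; pick H1
  Q 179.137.139.242: descend 101100111000100110001011 ; hops seen [H1,H4,H1,H0,H4] ; pick H4
  del 150.225.224.0/24 (clear depth 24)
  Q 150.225.133.254: descend 10010110111000011 ; hops seen [H1,H1] ; pick H1

== LOOKUPS ==
["H1","H2","no-route","H1","H1","H0","H0","H1","H1","H1","H4","H1","H1","H4","H1"]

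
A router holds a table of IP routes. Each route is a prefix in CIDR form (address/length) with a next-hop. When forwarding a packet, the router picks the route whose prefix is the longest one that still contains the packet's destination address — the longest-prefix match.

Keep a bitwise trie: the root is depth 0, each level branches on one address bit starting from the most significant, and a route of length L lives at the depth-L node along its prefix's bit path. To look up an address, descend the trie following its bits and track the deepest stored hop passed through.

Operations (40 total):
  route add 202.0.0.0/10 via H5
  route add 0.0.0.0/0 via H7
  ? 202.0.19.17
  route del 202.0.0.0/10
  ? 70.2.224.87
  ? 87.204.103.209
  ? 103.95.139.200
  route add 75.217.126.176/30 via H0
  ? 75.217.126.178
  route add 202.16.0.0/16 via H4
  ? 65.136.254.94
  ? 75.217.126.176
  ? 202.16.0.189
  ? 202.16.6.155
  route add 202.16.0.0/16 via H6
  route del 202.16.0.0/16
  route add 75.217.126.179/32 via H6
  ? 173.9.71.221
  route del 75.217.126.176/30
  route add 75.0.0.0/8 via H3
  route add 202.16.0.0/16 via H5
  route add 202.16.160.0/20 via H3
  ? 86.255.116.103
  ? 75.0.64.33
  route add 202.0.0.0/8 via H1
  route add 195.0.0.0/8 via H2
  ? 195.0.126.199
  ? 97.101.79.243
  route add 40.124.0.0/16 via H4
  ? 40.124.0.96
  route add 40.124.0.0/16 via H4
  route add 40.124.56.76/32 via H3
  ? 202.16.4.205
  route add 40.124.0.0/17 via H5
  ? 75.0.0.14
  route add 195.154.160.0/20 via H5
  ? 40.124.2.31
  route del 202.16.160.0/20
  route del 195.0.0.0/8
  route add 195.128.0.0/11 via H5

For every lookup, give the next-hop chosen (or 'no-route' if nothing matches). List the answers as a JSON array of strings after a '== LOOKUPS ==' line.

Trace:
  + 202.0.0.0/10 (H5) depth=10
  + 0.0.0.0/0 (H7) depth=0
  ? 202.0.19.17  path d0:H7→d1:-→d2:-→d3:-→d4:-→d5:-→d6:-→d7:-→d8:-→d9:-→d10:H5  best=H5
  del 202.0.0.0/10 (clear depth 10)
  ? 70.2.224.87  path d0:H7  best=H7
  ? 87.204.103.209  path d0:H7  best=H7
  ? 103.95.139.200  path d0:H7  best=H7
  + 75.217.126.176/30 (H0) depth=30
  ? 75.217.126.178  path d0:H7→d1:-→d2:-→d3:-→d4:-→d5:-→d6:-→d7:-→d8:-→d9:-→d10:-→d11:-→d12:-→d13:-→d14:-→d15:-→d16:-→d17:-→d18:-→d19:-→d20:-→d21:-→d22:-→d23:-→d24:-→d25:-→d26:-→d27:-→d28:-→d29:-→d30:H0  best=H0
  + 202.16.0.0/16 (H4) depth=16
  ? 65.136.254.94  path d0:H7→d1:-→d2:-→d3:-→d4:-  best=H7
  ? 75.217.126.176  path d0:H7→d1:-→d2:-→d3:-→d4:-→d5:-→d6:-→d7:-→d8:-→d9:-→d10:-→d11:-→d12:-→d13:-→d14:-→d15:-→d16:-→d17:-→d18:-→d19:-→d20:-→d21:-→d22:-→d23:-→d24:-→d25:-→d26:-→d27:-→d28:-→d29:-→d30:H0  best=H0
  ? 202.16.0.189  path d0:H7→d1:-→d2:-→d3:-→d4:-→d5:-→d6:-→d7:-→d8:-→d9:-→d10:-→d11:-→d12:-→d13:-→d14:-→d15:-→d16:H4  best=H4
  ? 202.16.6.155  path d0:H7→d1:-→d2:-→d3:-→d4:-→d5:-→d6:-→d7:-→d8:-→d9:-→d10:-→d11:-→d12:-→d13:-→d14:-→d15:-→d16:H4  best=H4
  + 202.16.0.0/16 (H6) depth=16
  del 202.16.0.0/16 (clear depth 16)
  + 75.217.126.179/32 (H6) depth=32
  ? 173.9.71.221  path d0:H7→d1:-  best=H7
  del 75.217.126.176/30 (clear depth 30)
  + 75.0.0.0/8 (H3) depth=8
  + 202.16.0.0/16 (H5) depth=16
  + 202.16.160.0/20 (H3) depth=20
  ? 86.255.116.103  path d0:H7→d1:-→d2:-→d3:-  best=H7
  ? 75.0.64.33  path d0:H7→d1:-→d2:-→d3:-→d4:-→d5:-→d6:-→d7:-→d8:H3  best=H3
  + 202.0.0.0/8 (H1) depth=8
  + 195.0.0.0/8 (H2) depth=8
  ? 195.0.126.199  path d0:H7→d1:-→d2:-→d3:-→d4:-→d5:-→d6:-→d7:-→d8:H2  best=H2
  ? 97.101.79.243  path d0:H7→d1:-→d2:-  best=H7
  + 40.124.0.0/16 (H4) depth=16
  ? 40.124.0.96  path d0:H7→d1:-→d2:-→d3:-→d4:-→d5:-→d6:-→d7:-→d8:-→d9:-→d10:-→d11:-→d12:-→d13:-→d14:-→d15:-→d16:H4  best=H4
  + 40.124.0.0/16 (H4) depth=16
  + 40.124.56.76/32 (H3) depth=32
  ? 202.16.4.205  path d0:H7→d1:-→d2:-→d3:-→d4:-→d5:-→d6:-→d7:-→d8:H1→d9:-→d10:-→d11:-→d12:-→d13:-→d14:-→d15:-→d16:H5  best=H5
  + 40.124.0.0/17 (H5) depth=17
  ? 75.0.0.14  path d0:H7→d1:-→d2:-→d3:-→d4:-→d5:-→d6:-→d7:-→d8:H3  best=H3
  + 195.154.160.0/20 (H5) depth=20
  ? 40.124.2.31  path d0:H7→d1:-→d2:-→d3:-→d4:-→d5:-→d6:-→d7:-→d8:-→d9:-→d10:-→d11:-→d12:-→d13:-→d14:-→d15:-→d16:H4→d17:H5→d18:-  best=H5
  del 202.16.160.0/20 (clear depth 20)
  del 195.0.0.0/8 (clear depth 8)
  + 195.128.0.0/11 (H5) depth=11

== LOOKUPS ==
["H5","H7","H7","H7","H0","H7","H0","H4","H4","H7","H7","H3","H2","H7","H4","H5","H3","H5"]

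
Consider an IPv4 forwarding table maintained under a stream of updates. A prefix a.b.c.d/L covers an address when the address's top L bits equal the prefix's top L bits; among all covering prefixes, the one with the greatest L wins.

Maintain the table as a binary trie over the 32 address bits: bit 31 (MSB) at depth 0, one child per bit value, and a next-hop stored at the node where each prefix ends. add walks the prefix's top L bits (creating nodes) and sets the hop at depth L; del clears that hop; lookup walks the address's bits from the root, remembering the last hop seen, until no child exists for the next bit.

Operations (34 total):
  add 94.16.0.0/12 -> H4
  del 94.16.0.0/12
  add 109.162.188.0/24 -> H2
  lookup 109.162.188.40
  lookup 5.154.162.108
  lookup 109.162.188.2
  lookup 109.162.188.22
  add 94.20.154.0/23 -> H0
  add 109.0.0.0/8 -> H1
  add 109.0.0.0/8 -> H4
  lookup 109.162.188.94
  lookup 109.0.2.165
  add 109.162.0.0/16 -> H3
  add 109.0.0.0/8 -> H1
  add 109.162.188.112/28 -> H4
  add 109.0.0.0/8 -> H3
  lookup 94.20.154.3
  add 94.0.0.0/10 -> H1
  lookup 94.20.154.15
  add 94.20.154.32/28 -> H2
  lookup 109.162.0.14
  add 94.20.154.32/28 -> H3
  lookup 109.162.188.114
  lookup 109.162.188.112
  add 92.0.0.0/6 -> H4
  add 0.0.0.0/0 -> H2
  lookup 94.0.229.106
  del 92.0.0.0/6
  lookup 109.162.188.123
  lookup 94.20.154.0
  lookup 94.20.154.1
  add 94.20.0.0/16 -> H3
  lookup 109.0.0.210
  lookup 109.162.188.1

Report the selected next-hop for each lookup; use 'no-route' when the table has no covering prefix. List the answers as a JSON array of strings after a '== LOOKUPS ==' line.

Trace:
  + 94.16.0.0/12 (H4) depth=12
  - 94.16.0.0/12 clear@12
  + 109.162.188.0/24 (H2) depth=24
  Q 109.162.188.40: descend 011011011010001010111100 ; hops seen [H2] ; pick H2
  Q 5.154.162.108: descend 0 ; hops seen [∅] ; pick no-route
  Q 109.162.188.2: descend 011011011010001010111100 ; hops seen [H2] ; pick H2
  Q 109.162.188.22: descend 011011011010001010111100 ; hops seen [H2] ; pick H2
  + 94.20.154.0/23 (H0) depth=23
  + 109.0.0.0/8 (H1) depth=8
  + 109.0.0.0/8 (H4) depth=8
  Q 109.162.188.94: descend 011011011010001010111100 ; hops seen [H4,H2] ; pick H2
  Q 109.0.2.165: descend 01101101 ; hops seen [H4] ; pick H4
  + 109.162.0.0/16 (H3) depth=16
  + 109.0.0.0/8 (H1) depth=8
  + 109.162.188.112/28 (H4) depth=28
  + 109.0.0.0/8 (H3) depth=8
  Q 94.20.154.3: descend 01011110000101001001101 ; hops seen [H0] ; pick H0
  + 94.0.0.0/10 (H1) depth=10
  Q 94.20.154.15: descend 01011110000101001001101 ; hops seen [H1,H0] ; pick H0
  + 94.20.154.32/28 (H2) depth=28
  Q 109.162.0.14: descend 0110110110100010 ; hops seen [H3,H3] ; pick H3
  + 94.20.154.32/28 (H3) depth=28
  Q 109.162.188.114: descend 0110110110100010101111000111 ; hops seen [H3,H3,H2,H4] ; pick H4
  Q 109.162.188.112: descend 0110110110100010101111000111 ; hops seen [H3,H3,H2,H4] ; pick H4
  + 92.0.0.0/6 (H4) depth=6
  + 0.0.0.0/0 (H2) depth=0
  Q 94.0.229.106: descend 01011110000 ; hops seen [H2,H4,H1] ; pick H1
  - 92.0.0.0/6 clear@6
  Q 109.162.188.123: descend 0110110110100010101111000111 ; hops seen [H2,H3,H3,H2,H4] ; pick H4
  Q 94.20.154.0: descend 01011110000101001001101000 ; hops seen [H2,H1,H0] ; pick H0
  Q 94.20.154.1: descend 01011110000101001001101000 ; hops seen [H2,H1,H0] ; pick H0
  + 94.20.0.0/16 (H3) depth=16
  Q 109.0.0.210: descend 01101101 ; hops seen [H2,H3] ; pick H3
  Q 109.162.188.1: descend 0110110110100010101111000 ; hops seen [H2,H3,H3,H2] ; pick H2

== LOOKUPS ==
["H2","no-route","H2","H2","H2","H4","H0","H0","H3","H4","H4","H1","H4","H0","H0","H3","H2"]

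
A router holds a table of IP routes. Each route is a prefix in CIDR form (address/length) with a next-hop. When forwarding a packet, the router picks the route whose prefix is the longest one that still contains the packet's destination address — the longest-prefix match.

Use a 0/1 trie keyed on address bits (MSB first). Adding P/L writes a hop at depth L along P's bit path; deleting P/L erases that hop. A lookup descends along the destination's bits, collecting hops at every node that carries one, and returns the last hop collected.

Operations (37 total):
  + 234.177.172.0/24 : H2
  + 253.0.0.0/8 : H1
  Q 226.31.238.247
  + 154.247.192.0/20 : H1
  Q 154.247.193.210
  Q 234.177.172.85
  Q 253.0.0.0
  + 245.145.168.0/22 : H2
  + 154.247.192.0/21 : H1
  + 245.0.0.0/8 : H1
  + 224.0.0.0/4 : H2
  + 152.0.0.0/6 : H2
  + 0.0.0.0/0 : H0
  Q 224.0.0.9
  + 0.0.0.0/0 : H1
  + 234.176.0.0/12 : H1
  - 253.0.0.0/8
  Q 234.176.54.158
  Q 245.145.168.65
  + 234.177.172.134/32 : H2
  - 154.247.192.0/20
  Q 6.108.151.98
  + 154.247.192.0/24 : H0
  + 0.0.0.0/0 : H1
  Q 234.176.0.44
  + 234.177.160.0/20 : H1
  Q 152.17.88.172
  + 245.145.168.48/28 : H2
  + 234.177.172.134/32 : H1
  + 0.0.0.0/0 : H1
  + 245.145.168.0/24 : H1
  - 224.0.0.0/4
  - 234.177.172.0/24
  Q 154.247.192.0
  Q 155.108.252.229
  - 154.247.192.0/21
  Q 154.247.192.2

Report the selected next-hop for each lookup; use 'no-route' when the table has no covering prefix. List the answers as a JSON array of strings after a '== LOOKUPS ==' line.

Apply in order:
  + 234.177.172.0/24 (H2) depth=24
  + 253.0.0.0/8 (H1) depth=8
  lookup 226.31.238.247: bits 1110 walk d0:-→d1:-→d2:-→d3:-→d4:- -> no-route
  + 154.247.192.0/20 (H1) depth=20
  lookup 154.247.193.210: bits 10011010111101111100 walk d0:-→d1:-→d2:-→d3:-→d4:-→d5:-→d6:-→d7:-→d8:-→d9:-→d10:-→d11:-→d12:-→d13:-→d14:-→d15:-→d16:-→d17:-→d18:-→d19:-→d20:H1 -> H1
  lookup 234.177.172.85: bits 111010101011000110101100 walk d0:-→d1:-→d2:-→d3:-→d4:-→d5:-→d6:-→d7:-→d8:-→d9:-→d10:-→d11:-→d12:-→d13:-→d14:-→d15:-→d16:-→d17:-→d18:-→d19:-→d20:-→d21:-→d22:-→d23:-→d24:H2 -> H2
  lookup 253.0.0.0: bits 11111101 walk d0:-→d1:-→d2:-→d3:-→d4:-→d5:-→d6:-→d7:-→d8:H1 -> H1
  + 245.145.168.0/22 (H2) depth=22
  + 154.247.192.0/21 (H1) depth=21
  + 245.0.0.0/8 (H1) depth=8
  + 224.0.0.0/4 (H2) depth=4
  + 152.0.0.0/6 (H2) depth=6
  + 0.0.0.0/0 (H0) depth=0
  lookup 224.0.0.9: bits 1110 walk d0:H0→d1:-→d2:-→d3:-→d4:H2 -> H2
  + 0.0.0.0/0 (H1) depth=0
  + 234.176.0.0/12 (H1) depth=12
  del 253.0.0.0/8 (clear depth 8)
  lookup 234.176.54.158: bits 111010101011000 walk d0:H1→d1:-→d2:-→d3:-→d4:H2→d5:-→d6:-→d7:-→d8:-→d9:-→d10:-→d11:-→d12:H1→d13:-→d14:-→d15:- -> H1
  lookup 245.145.168.65: bits 1111010110010001101010 walk d0:H1→d1:-→d2:-→d3:-→d4:-→d5:-→d6:-→d7:-→d8:H1→d9:-→d10:-→d11:-→d12:-→d13:-→d14:-→d15:-→d16:-→d17:-→d18:-→d19:-→d20:-→d21:-→d22:H2 -> H2
  + 234.177.172.134/32 (H2) depth=32
  del 154.247.192.0/20 (clear depth 20)
  lookup 6.108.151.98: bits ε walk d0:H1 -> H1
  + 154.247.192.0/24 (H0) depth=24
  + 0.0.0.0/0 (H1) depth=0
  lookup 234.176.0.44: bits 111010101011000 walk d0:H1→d1:-→d2:-→d3:-→d4:H2→d5:-→d6:-→d7:-→d8:-→d9:-→d10:-→d11:-→d12:H1→d13:-→d14:-→d15:- -> H1
  + 234.177.160.0/20 (H1) depth=20
  lookup 152.17.88.172: bits 100110 walk d0:H1→d1:-→d2:-→d3:-→d4:-→d5:-→d6:H2 -> H2
  + 245.145.168.48/28 (H2) depth=28
  + 234.177.172.134/32 (H1) depth=32
  + 0.0.0.0/0 (H1) depth=0
  + 245.145.168.0/24 (H1) depth=24
  del 224.0.0.0/4 (clear depth 4)
  del 234.177.172.0/24 (clear depth 24)
  lookup 154.247.192.0: bits 100110101111011111000000 walk d0:H1→d1:-→d2:-→d3:-→d4:-→d5:-→d6:H2→d7:-→d8:-→d9:-→d10:-→d11:-→d12:-→d13:-→d14:-→d15:-→d16:-→d17:-→d18:-→d19:-→d20:-→d21:H1→d22:-→d23:-→d24:H0 -> H0
  lookup 155.108.252.229: bits 1001101 walk d0:H1→d1:-→d2:-→d3:-→d4:-→d5:-→d6:H2→d7:- -> H2
  del 154.247.192.0/21 (clear depth 21)
  lookup 154.247.192.2: bits 100110101111011111000000 walk d0:H1→d1:-→d2:-→d3:-→d4:-→d5:-→d6:H2→d7:-→d8:-→d9:-→d10:-→d11:-→d12:-→d13:-→d14:-→d15:-→d16:-→d17:-→d18:-→d19:-→d20:-→d21:-→d22:-→d23:-→d24:H0 -> H0

== LOOKUPS ==
["no-route","H1","H2","H1","H2","H1","H2","H1","H1","H2","H0","H2","H0"]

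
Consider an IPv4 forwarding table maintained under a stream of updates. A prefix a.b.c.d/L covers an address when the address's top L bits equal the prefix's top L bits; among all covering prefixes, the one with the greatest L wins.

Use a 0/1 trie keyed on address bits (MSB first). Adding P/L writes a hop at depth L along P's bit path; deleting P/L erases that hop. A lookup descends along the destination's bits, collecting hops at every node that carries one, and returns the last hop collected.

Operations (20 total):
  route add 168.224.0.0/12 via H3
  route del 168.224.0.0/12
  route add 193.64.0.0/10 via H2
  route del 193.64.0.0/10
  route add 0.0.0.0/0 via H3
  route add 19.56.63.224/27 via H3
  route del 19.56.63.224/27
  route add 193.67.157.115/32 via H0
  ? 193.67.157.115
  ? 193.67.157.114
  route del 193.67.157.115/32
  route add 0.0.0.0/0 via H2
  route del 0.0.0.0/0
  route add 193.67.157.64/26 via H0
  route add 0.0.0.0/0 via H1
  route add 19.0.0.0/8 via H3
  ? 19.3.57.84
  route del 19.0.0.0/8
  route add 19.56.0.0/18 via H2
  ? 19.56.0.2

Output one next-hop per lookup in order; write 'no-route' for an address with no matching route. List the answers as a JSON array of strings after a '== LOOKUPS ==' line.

Apply in order:
  + 168.224.0.0/12 (H3) depth=12
  - 168.224.0.0/12 clear@12
  + 193.64.0.0/10 (H2) depth=10
  - 193.64.0.0/10 clear@10
  + 0.0.0.0/0 (H3) depth=0
  + 19.56.63.224/27 (H3) depth=27
  - 19.56.63.224/27 clear@27
  + 193.67.157.115/32 (H0) depth=32
  lookup 193.67.157.115: bits 11000001010000111001110101110011 walk d0:H3→d1:-→d2:-→d3:-→d4:-→d5:-→d6:-→d7:-→d8:-→d9:-→d10:-→d11:-→d12:-→d13:-→d14:-→d15:-→d16:-→d17:-→d18:-→d19:-→d20:-→d21:-→d22:-→d23:-→d24:-→d25:-→d26:-→d27:-→d28:-→d29:-→d30:-→d31:-→d32:H0 -> H0
  lookup 193.67.157.114: bits 1100000101000011100111010111001 walk d0:H3→d1:-→d2:-→d3:-→d4:-→d5:-→d6:-→d7:-→d8:-→d9:-→d10:-→d11:-→d12:-→d13:-→d14:-→d15:-→d16:-→d17:-→d18:-→d19:-→d20:-→d21:-→d22:-→d23:-→d24:-→d25:-→d26:-→d27:-→d28:-→d29:-→d30:-→d31:- -> H3
  - 193.67.157.115/32 clear@32
  + 0.0.0.0/0 (H2) depth=0
  - 0.0.0.0/0 clear@0
  + 193.67.157.64/26 (H0) depth=26
  + 0.0.0.0/0 (H1) depth=0
  + 19.0.0.0/8 (H3) depth=8
  lookup 19.3.57.84: bits 0001001100 walk d0:H1→d1:-→d2:-→d3:-→d4:-→d5:-→d6:-→d7:-→d8:H3→d9:-→d10:- -> H3
  - 19.0.0.0/8 clear@8
  + 19.56.0.0/18 (H2) depth=18
  lookup 19.56.0.2: bits 000100110011100000 walk d0:H1→d1:-→d2:-→d3:-→d4:-→d5:-→d6:-→d7:-→d8:-→d9:-→d10:-→d11:-→d12:-→d13:-→d14:-→d15:-→d16:-→d17:-→d18:H2 -> H2

== LOOKUPS ==
["H0","H3","H3","H2"]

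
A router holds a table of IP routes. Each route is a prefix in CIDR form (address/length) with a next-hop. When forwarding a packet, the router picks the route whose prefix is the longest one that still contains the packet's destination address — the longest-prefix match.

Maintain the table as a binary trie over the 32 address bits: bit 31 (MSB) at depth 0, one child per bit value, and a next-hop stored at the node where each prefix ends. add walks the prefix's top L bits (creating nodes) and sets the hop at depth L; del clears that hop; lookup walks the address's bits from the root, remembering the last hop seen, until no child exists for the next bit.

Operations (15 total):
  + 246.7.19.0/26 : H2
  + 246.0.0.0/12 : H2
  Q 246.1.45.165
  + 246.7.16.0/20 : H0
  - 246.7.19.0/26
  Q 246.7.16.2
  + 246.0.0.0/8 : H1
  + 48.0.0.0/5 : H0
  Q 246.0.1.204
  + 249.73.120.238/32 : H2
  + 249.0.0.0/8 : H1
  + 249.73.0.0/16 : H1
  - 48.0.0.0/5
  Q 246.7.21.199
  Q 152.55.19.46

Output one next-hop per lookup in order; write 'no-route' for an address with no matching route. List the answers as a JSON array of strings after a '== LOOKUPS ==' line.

Apply in order:
  + 246.7.19.0/26 (H2) depth=26
  + 246.0.0.0/12 (H2) depth=12
  ? 246.1.45.165  path d0:-→d1:-→d2:-→d3:-→d4:-→d5:-→d6:-→d7:-→d8:-→d9:-→d10:-→d11:-→d12:H2→d13:-  best=H2
  + 246.7.16.0/20 (H0) depth=20
  del 246.7.19.0/26 (clear depth 26)
  ? 246.7.16.2  path d0:-→d1:-→d2:-→d3:-→d4:-→d5:-→d6:-→d7:-→d8:-→d9:-→d10:-→d11:-→d12:H2→d13:-→d14:-→d15:-→d16:-→d17:-→d18:-→d19:-→d20:H0→d21:-→d22:-  best=H0
  + 246.0.0.0/8 (H1) depth=8
  + 48.0.0.0/5 (H0) depth=5
  ? 246.0.1.204  path d0:-→d1:-→d2:-→d3:-→d4:-→d5:-→d6:-→d7:-→d8:H1→d9:-→d10:-→d11:-→d12:H2→d13:-  best=H2
  + 249.73.120.238/32 (H2) depth=32
  + 249.0.0.0/8 (H1) depth=8
  + 249.73.0.0/16 (H1) depth=16
  del 48.0.0.0/5 (clear depth 5)
  ? 246.7.21.199  path d0:-→d1:-→d2:-→d3:-→d4:-→d5:-→d6:-→d7:-→d8:H1→d9:-→d10:-→d11:-→d12:H2→d13:-→d14:-→d15:-→d16:-→d17:-→d18:-→d19:-→d20:H0→d21:-  best=H0
  ? 152.55.19.46  path d0:-→d1:-  best=no-route

== LOOKUPS ==
["H2","H0","H2","H0","no-route"]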